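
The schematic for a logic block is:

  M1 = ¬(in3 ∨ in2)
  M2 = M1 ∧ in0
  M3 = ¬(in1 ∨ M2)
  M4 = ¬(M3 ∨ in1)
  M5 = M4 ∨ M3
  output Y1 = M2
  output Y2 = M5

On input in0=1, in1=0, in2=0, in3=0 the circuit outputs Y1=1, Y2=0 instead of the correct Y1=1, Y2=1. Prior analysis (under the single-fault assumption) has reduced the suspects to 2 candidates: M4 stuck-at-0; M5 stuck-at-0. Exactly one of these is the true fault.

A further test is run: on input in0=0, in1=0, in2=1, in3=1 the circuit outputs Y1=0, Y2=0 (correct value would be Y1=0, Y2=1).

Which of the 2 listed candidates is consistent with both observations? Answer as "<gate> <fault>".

Evaluate each candidate on input in0=0, in1=0, in2=1, in3=1:
  M4 stuck-at-0: M1=0, M2=0, M3=1, M4=0 [stuck-at-0], M5=1 → Y1=0, Y2=1 — eliminated
  M5 stuck-at-0: M1=0, M2=0, M3=1, M4=0, M5=0 [stuck-at-0] → Y1=0, Y2=0 — matches
Only M5 stuck-at-0 reproduces the observed Y1=0, Y2=0.

M5 stuck-at-0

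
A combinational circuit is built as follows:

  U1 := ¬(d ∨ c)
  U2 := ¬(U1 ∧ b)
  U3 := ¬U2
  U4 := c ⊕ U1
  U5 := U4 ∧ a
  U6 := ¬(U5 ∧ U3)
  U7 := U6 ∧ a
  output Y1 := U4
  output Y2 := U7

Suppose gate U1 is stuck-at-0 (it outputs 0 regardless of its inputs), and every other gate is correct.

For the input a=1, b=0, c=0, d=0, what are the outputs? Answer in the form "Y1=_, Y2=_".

Propagate with U1 forced: U1=0 [stuck-at-0], U2=1, U3=0, U4=0, U5=0, U6=1, U7=1.
So the outputs are Y1=0, Y2=1. (Without the fault they would be Y1=1, Y2=1.)

Y1=0, Y2=1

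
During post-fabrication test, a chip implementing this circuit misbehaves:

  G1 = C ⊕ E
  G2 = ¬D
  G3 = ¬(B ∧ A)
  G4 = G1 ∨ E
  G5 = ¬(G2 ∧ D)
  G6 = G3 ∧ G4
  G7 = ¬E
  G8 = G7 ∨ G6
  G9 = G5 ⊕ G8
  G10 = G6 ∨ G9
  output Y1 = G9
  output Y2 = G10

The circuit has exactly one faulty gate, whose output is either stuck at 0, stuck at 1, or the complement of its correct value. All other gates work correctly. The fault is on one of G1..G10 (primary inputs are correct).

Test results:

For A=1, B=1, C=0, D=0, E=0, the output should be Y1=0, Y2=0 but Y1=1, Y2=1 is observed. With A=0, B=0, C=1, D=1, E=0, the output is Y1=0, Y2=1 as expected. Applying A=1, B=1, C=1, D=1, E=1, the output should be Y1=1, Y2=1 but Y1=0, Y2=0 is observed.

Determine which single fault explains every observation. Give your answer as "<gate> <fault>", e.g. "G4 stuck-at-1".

Fault-free values for test 1 (A=1, B=1, C=0, D=0, E=0): G1=0, G2=1, G3=0, G4=0, G5=1, G6=0, G7=1, G8=1, G9=0, G10=0, giving Y1=0, Y2=0. Observed Y1=1, Y2=1.
Test 1: faults giving observed Y1=1, Y2=1 are {G5 stuck-at-0, G5 inverted output, G7 stuck-at-0, G7 inverted output, G8 stuck-at-0, G8 inverted output, G9 stuck-at-1, G9 inverted output}.
Test 2 (A=0, B=0, C=1, D=1, E=0): fault-free G1=1, G2=0, G3=1, G4=1, G5=1, G6=1, G7=1, G8=1, G9=0, G10=1 → Y1=0, Y2=1; observed Y1=0, Y2=1. Eliminates G5 stuck-at-0, G5 inverted output, G8 stuck-at-0, G8 inverted output, G9 stuck-at-1, G9 inverted output.
Test 3 (A=1, B=1, C=1, D=1, E=1): fault-free G1=0, G2=0, G3=0, G4=1, G5=1, G6=0, G7=0, G8=0, G9=1, G10=1 → Y1=1, Y2=1; observed Y1=0, Y2=0. Eliminates G7 stuck-at-0.
Only G7 inverted output is consistent with every test.

G7 inverted output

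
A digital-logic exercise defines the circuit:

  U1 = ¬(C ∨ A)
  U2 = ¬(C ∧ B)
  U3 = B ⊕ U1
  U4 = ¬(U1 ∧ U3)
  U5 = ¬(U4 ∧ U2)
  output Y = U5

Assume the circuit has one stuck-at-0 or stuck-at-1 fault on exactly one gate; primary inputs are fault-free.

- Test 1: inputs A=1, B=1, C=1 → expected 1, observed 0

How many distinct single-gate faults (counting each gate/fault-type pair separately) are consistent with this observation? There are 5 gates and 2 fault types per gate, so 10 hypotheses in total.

2

Fault-free: U1=0, U2=0, U3=1, U4=1, U5=1 → 1. Observed 0.
  U1 stuck-at-0: output 1 ✗
  U1 stuck-at-1: output 1 ✗
  U2 stuck-at-0: output 1 ✗
  U2 stuck-at-1: output 0 ✓
  U3 stuck-at-0: output 1 ✗
  U3 stuck-at-1: output 1 ✗
  U4 stuck-at-0: output 1 ✗
  U4 stuck-at-1: output 1 ✗
  U5 stuck-at-0: output 0 ✓
  U5 stuck-at-1: output 1 ✗
Consistent faults: {U2 stuck-at-1, U5 stuck-at-0} — 2 in all.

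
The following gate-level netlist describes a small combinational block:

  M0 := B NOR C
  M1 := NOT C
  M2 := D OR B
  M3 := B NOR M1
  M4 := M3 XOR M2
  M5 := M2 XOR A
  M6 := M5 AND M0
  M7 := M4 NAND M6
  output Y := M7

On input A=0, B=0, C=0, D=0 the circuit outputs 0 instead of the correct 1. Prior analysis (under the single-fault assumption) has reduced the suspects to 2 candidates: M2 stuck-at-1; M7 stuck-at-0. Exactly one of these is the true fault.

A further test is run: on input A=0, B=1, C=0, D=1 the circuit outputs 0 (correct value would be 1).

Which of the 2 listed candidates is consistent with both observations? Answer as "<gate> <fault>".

Evaluate each candidate on input A=0, B=1, C=0, D=1:
  M2 stuck-at-1: M0=0, M1=1, M2=1 [stuck-at-1], M3=0, M4=1, M5=1, M6=0, M7=1 → 1 — eliminated
  M7 stuck-at-0: M0=0, M1=1, M2=1, M3=0, M4=1, M5=1, M6=0, M7=0 [stuck-at-0] → 0 — matches
Only M7 stuck-at-0 reproduces the observed 0.

M7 stuck-at-0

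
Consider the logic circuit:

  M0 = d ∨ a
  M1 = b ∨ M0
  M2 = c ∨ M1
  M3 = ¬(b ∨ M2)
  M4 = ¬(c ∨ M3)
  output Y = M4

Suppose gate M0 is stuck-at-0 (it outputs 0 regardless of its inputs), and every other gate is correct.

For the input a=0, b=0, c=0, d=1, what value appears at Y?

0

Propagate with M0 forced: M0=0 [stuck-at-0], M1=0, M2=0, M3=1, M4=0.
So Y = 0. (Without the fault it would be 1.)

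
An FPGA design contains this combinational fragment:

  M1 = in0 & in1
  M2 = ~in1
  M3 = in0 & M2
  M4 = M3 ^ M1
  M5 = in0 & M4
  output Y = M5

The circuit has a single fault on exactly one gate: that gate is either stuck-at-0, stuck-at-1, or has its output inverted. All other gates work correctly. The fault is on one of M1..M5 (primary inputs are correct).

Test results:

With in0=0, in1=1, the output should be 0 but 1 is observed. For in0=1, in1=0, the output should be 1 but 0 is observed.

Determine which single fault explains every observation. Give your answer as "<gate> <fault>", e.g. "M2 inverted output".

M5 inverted output

Fault-free values for test 1 (in0=0, in1=1): M1=0, M2=0, M3=0, M4=0, M5=0, giving Y=0. Observed 1.
Test 1: faults giving observed 1 are {M5 stuck-at-1, M5 inverted output}.
Test 2 (in0=1, in1=0): fault-free M1=0, M2=1, M3=1, M4=1, M5=1 → 1; observed 0. Eliminates M5 stuck-at-1.
Only M5 inverted output is consistent with every test.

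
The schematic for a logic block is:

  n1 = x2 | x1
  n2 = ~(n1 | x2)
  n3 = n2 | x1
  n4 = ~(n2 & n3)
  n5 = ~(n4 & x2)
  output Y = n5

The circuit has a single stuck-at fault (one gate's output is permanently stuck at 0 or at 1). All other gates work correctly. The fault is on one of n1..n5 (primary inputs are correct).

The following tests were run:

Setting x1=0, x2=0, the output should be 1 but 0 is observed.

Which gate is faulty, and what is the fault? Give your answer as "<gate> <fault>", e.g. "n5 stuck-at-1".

n5 stuck-at-0

Fault-free values for test 1 (x1=0, x2=0): n1=0, n2=1, n3=1, n4=0, n5=1, giving Y=1. Observed 0.
Test 1: faults giving observed 0 are {n5 stuck-at-0}.
Only n5 stuck-at-0 is consistent with every test.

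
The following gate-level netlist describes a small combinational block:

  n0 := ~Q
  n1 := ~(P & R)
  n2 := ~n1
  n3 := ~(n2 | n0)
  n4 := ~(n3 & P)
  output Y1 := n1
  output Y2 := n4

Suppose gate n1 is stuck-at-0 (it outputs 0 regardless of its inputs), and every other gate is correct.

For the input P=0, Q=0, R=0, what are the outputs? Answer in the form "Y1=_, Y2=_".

Propagate with n1 forced: n0=1, n1=0 [stuck-at-0], n2=1, n3=0, n4=1.
So the outputs are Y1=0, Y2=1. (Without the fault they would be Y1=1, Y2=1.)

Y1=0, Y2=1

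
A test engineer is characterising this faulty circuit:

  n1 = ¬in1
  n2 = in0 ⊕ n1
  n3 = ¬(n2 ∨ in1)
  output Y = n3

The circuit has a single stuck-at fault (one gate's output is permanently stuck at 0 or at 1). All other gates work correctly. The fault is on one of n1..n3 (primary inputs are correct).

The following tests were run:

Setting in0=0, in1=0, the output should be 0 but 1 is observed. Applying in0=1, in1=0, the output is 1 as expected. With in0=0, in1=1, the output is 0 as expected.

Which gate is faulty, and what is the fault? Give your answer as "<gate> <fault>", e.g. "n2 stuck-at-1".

n2 stuck-at-0

Fault-free values for test 1 (in0=0, in1=0): n1=1, n2=1, n3=0, giving Y=0. Observed 1.
Test 1: faults giving observed 1 are {n1 stuck-at-0, n2 stuck-at-0, n3 stuck-at-1}.
Test 2 (in0=1, in1=0): fault-free n1=1, n2=0, n3=1 → 1; observed 1. Eliminates n1 stuck-at-0.
Test 3 (in0=0, in1=1): fault-free n1=0, n2=0, n3=0 → 0; observed 0. Eliminates n3 stuck-at-1.
Only n2 stuck-at-0 is consistent with every test.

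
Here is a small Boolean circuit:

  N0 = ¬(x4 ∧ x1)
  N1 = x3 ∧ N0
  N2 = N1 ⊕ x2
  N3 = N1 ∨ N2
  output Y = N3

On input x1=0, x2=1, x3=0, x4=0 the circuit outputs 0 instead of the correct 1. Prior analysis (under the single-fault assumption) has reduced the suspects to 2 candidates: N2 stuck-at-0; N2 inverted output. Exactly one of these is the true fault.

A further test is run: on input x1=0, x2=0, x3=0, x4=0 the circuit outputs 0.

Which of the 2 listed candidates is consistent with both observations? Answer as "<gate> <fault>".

Evaluate each candidate on input x1=0, x2=0, x3=0, x4=0:
  N2 stuck-at-0: N0=1, N1=0, N2=0 [stuck-at-0], N3=0 → 0 — matches
  N2 inverted output: N0=1, N1=0, N2=1 [inverted output], N3=1 → 1 — eliminated
Only N2 stuck-at-0 reproduces the observed 0.

N2 stuck-at-0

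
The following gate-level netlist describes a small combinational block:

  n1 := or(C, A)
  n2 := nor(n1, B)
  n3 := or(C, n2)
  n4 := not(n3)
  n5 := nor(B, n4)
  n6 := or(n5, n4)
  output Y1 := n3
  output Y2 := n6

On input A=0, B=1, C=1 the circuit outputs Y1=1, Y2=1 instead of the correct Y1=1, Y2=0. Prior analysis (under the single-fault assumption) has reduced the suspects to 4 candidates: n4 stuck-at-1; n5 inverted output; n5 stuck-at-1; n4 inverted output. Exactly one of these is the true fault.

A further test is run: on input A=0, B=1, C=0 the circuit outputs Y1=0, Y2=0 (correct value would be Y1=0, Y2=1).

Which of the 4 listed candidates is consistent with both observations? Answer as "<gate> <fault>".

Evaluate each candidate on input A=0, B=1, C=0:
  n4 stuck-at-1: n1=0, n2=0, n3=0, n4=1 [stuck-at-1], n5=0, n6=1 → Y1=0, Y2=1 — eliminated
  n5 inverted output: n1=0, n2=0, n3=0, n4=1, n5=1 [inverted output], n6=1 → Y1=0, Y2=1 — eliminated
  n5 stuck-at-1: n1=0, n2=0, n3=0, n4=1, n5=1 [stuck-at-1], n6=1 → Y1=0, Y2=1 — eliminated
  n4 inverted output: n1=0, n2=0, n3=0, n4=0 [inverted output], n5=0, n6=0 → Y1=0, Y2=0 — matches
Only n4 inverted output reproduces the observed Y1=0, Y2=0.

n4 inverted output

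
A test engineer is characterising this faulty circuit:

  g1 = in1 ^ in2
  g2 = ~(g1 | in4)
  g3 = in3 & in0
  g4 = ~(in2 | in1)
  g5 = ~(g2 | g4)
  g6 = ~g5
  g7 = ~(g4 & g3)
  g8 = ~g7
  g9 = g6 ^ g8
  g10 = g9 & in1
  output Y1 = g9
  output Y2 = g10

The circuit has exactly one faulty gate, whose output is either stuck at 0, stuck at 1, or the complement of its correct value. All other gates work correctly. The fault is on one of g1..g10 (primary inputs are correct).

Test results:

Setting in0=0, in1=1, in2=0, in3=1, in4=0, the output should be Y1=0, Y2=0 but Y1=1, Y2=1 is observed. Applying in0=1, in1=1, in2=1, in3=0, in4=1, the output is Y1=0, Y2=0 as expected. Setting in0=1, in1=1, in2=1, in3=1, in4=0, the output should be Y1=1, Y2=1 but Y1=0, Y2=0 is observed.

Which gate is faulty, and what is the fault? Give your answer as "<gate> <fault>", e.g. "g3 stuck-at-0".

Fault-free values for test 1 (in0=0, in1=1, in2=0, in3=1, in4=0): g1=1, g2=0, g3=0, g4=0, g5=1, g6=0, g7=1, g8=0, g9=0, g10=0, giving Y1=0, Y2=0. Observed Y1=1, Y2=1.
Test 1: faults giving observed Y1=1, Y2=1 are {g1 stuck-at-0, g1 inverted output, g2 stuck-at-1, g2 inverted output, g4 stuck-at-1, g4 inverted output, g5 stuck-at-0, g5 inverted output, g6 stuck-at-1, g6 inverted output, g7 stuck-at-0, g7 inverted output, g8 stuck-at-1, g8 inverted output, g9 stuck-at-1, g9 inverted output}.
Test 2 (in0=1, in1=1, in2=1, in3=0, in4=1): fault-free g1=0, g2=0, g3=0, g4=0, g5=1, g6=0, g7=1, g8=0, g9=0, g10=0 → Y1=0, Y2=0; observed Y1=0, Y2=0. Eliminates g2 stuck-at-1, g2 inverted output, g4 stuck-at-1, g4 inverted output, g5 stuck-at-0, g5 inverted output, g6 stuck-at-1, g6 inverted output, g7 stuck-at-0, g7 inverted output, g8 stuck-at-1, g8 inverted output, g9 stuck-at-1, g9 inverted output.
Test 3 (in0=1, in1=1, in2=1, in3=1, in4=0): fault-free g1=0, g2=1, g3=1, g4=0, g5=0, g6=1, g7=1, g8=0, g9=1, g10=1 → Y1=1, Y2=1; observed Y1=0, Y2=0. Eliminates g1 stuck-at-0.
Only g1 inverted output is consistent with every test.

g1 inverted output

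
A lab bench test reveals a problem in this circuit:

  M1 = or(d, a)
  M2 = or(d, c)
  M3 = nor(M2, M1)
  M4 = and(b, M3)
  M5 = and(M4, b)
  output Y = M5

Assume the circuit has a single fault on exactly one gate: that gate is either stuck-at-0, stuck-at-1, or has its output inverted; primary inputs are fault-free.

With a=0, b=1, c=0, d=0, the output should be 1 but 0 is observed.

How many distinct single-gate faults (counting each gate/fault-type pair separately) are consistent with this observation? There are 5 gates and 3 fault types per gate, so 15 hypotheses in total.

Fault-free: M1=0, M2=0, M3=1, M4=1, M5=1 → 1. Observed 0.
  M1: stuck-at-1, inverted output ✓; others ✗
  M2: stuck-at-1, inverted output ✓; others ✗
  M3: stuck-at-0, inverted output ✓; others ✗
  M4: stuck-at-0, inverted output ✓; others ✗
  M5: stuck-at-0, inverted output ✓; others ✗
Consistent faults: {M1 stuck-at-1, M1 inverted output, M2 stuck-at-1, M2 inverted output, M3 stuck-at-0, M3 inverted output, M4 stuck-at-0, M4 inverted output, M5 stuck-at-0, M5 inverted output} — 10 in all.

10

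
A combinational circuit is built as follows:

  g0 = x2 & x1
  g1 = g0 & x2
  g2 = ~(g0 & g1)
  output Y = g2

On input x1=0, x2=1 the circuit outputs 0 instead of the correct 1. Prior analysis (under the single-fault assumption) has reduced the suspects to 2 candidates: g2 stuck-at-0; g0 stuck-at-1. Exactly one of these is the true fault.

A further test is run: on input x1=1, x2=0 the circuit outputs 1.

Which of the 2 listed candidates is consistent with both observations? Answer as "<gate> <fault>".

g0 stuck-at-1

Evaluate each candidate on input x1=1, x2=0:
  g2 stuck-at-0: g0=0, g1=0, g2=0 [stuck-at-0] → 0 — eliminated
  g0 stuck-at-1: g0=1 [stuck-at-1], g1=0, g2=1 → 1 — matches
Only g0 stuck-at-1 reproduces the observed 1.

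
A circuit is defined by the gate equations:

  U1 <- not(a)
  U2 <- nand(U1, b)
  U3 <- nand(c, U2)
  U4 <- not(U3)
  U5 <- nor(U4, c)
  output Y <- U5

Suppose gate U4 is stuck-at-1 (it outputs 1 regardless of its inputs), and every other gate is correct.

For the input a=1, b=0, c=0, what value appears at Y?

0

Propagate with U4 forced: U1=0, U2=1, U3=1, U4=1 [stuck-at-1], U5=0.
So Y = 0. (Without the fault it would be 1.)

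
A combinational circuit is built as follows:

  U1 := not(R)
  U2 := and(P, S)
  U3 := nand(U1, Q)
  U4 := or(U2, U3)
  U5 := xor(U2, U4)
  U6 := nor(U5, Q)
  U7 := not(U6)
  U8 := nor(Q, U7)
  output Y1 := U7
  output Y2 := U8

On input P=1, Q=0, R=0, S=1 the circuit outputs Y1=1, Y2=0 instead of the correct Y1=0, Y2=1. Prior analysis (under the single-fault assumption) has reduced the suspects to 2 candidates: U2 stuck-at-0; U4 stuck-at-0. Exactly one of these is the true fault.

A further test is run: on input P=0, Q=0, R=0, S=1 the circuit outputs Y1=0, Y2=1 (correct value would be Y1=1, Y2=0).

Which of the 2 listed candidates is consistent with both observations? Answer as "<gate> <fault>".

U4 stuck-at-0

Evaluate each candidate on input P=0, Q=0, R=0, S=1:
  U2 stuck-at-0: U1=1, U2=0 [stuck-at-0], U3=1, U4=1, U5=1, U6=0, U7=1, U8=0 → Y1=1, Y2=0 — eliminated
  U4 stuck-at-0: U1=1, U2=0, U3=1, U4=0 [stuck-at-0], U5=0, U6=1, U7=0, U8=1 → Y1=0, Y2=1 — matches
Only U4 stuck-at-0 reproduces the observed Y1=0, Y2=1.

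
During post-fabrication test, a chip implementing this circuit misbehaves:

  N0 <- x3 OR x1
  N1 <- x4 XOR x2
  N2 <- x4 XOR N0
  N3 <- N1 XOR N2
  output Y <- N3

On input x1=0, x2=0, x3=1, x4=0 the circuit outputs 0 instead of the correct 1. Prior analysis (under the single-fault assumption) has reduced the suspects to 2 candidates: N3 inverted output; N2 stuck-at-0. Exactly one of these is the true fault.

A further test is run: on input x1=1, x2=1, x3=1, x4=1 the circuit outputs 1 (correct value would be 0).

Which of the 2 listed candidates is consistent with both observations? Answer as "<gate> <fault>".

Evaluate each candidate on input x1=1, x2=1, x3=1, x4=1:
  N3 inverted output: N0=1, N1=0, N2=0, N3=1 [inverted output] → 1 — matches
  N2 stuck-at-0: N0=1, N1=0, N2=0 [stuck-at-0], N3=0 → 0 — eliminated
Only N3 inverted output reproduces the observed 1.

N3 inverted output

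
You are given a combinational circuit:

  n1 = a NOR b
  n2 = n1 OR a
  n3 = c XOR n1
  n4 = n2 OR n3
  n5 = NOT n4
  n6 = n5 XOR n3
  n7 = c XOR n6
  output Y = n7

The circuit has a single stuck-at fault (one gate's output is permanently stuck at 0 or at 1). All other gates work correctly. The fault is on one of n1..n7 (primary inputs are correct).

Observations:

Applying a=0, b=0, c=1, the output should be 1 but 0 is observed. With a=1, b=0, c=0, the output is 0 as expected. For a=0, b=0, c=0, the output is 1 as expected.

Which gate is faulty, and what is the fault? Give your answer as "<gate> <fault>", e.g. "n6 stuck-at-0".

Fault-free values for test 1 (a=0, b=0, c=1): n1=1, n2=1, n3=0, n4=1, n5=0, n6=0, n7=1, giving Y=1. Observed 0.
Test 1: faults giving observed 0 are {n1 stuck-at-0, n2 stuck-at-0, n3 stuck-at-1, n4 stuck-at-0, n5 stuck-at-1, n6 stuck-at-1, n7 stuck-at-0}.
Test 2 (a=1, b=0, c=0): fault-free n1=0, n2=1, n3=0, n4=1, n5=0, n6=0, n7=0 → 0; observed 0. Eliminates n2 stuck-at-0, n3 stuck-at-1, n4 stuck-at-0, n5 stuck-at-1, n6 stuck-at-1.
Test 3 (a=0, b=0, c=0): fault-free n1=1, n2=1, n3=1, n4=1, n5=0, n6=1, n7=1 → 1; observed 1. Eliminates n7 stuck-at-0.
Only n1 stuck-at-0 is consistent with every test.

n1 stuck-at-0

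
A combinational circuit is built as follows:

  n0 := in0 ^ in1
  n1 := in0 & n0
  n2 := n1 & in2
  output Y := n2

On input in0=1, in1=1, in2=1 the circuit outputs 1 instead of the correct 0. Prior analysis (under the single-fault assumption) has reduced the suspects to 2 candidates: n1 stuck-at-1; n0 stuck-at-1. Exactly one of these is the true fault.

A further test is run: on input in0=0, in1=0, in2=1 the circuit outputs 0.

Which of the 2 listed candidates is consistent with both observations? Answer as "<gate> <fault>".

Evaluate each candidate on input in0=0, in1=0, in2=1:
  n1 stuck-at-1: n0=0, n1=1 [stuck-at-1], n2=1 → 1 — eliminated
  n0 stuck-at-1: n0=1 [stuck-at-1], n1=0, n2=0 → 0 — matches
Only n0 stuck-at-1 reproduces the observed 0.

n0 stuck-at-1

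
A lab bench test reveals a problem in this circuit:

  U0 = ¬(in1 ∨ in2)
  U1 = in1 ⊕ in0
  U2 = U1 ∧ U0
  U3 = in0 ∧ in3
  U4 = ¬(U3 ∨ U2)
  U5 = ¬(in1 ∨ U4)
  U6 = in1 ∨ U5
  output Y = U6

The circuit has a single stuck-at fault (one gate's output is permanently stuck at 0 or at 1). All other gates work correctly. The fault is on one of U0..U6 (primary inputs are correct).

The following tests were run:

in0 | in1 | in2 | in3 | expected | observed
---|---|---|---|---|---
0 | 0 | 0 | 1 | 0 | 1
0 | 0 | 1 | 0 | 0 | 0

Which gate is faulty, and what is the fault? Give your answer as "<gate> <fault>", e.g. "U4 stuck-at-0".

Fault-free values for test 1 (in0=0, in1=0, in2=0, in3=1): U0=1, U1=0, U2=0, U3=0, U4=1, U5=0, U6=0, giving Y=0. Observed 1.
Test 1: faults giving observed 1 are {U1 stuck-at-1, U2 stuck-at-1, U3 stuck-at-1, U4 stuck-at-0, U5 stuck-at-1, U6 stuck-at-1}.
Test 2 (in0=0, in1=0, in2=1, in3=0): fault-free U0=0, U1=0, U2=0, U3=0, U4=1, U5=0, U6=0 → 0; observed 0. Eliminates U2 stuck-at-1, U3 stuck-at-1, U4 stuck-at-0, U5 stuck-at-1, U6 stuck-at-1.
Only U1 stuck-at-1 is consistent with every test.

U1 stuck-at-1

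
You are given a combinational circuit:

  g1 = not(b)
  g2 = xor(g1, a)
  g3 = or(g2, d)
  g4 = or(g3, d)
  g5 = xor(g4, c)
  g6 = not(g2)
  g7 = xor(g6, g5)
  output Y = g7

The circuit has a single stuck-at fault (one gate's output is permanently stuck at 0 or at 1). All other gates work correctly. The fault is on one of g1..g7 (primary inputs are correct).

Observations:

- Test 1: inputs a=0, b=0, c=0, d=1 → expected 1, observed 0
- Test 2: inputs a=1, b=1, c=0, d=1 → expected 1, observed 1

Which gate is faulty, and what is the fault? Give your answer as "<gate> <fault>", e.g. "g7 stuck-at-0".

Fault-free values for test 1 (a=0, b=0, c=0, d=1): g1=1, g2=1, g3=1, g4=1, g5=1, g6=0, g7=1, giving Y=1. Observed 0.
Test 1: faults giving observed 0 are {g1 stuck-at-0, g2 stuck-at-0, g4 stuck-at-0, g5 stuck-at-0, g6 stuck-at-1, g7 stuck-at-0}.
Test 2 (a=1, b=1, c=0, d=1): fault-free g1=0, g2=1, g3=1, g4=1, g5=1, g6=0, g7=1 → 1; observed 1. Eliminates g2 stuck-at-0, g4 stuck-at-0, g5 stuck-at-0, g6 stuck-at-1, g7 stuck-at-0.
Only g1 stuck-at-0 is consistent with every test.

g1 stuck-at-0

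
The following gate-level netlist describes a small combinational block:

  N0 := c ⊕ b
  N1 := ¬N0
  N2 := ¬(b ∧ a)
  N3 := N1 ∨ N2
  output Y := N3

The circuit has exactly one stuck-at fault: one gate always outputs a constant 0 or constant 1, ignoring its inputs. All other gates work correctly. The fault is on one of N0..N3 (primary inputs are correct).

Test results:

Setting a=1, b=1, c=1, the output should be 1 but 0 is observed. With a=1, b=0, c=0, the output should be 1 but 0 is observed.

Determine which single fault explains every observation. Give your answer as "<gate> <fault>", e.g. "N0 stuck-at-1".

Fault-free values for test 1 (a=1, b=1, c=1): N0=0, N1=1, N2=0, N3=1, giving Y=1. Observed 0.
Test 1: faults giving observed 0 are {N0 stuck-at-1, N1 stuck-at-0, N3 stuck-at-0}.
Test 2 (a=1, b=0, c=0): fault-free N0=0, N1=1, N2=1, N3=1 → 1; observed 0. Eliminates N0 stuck-at-1, N1 stuck-at-0.
Only N3 stuck-at-0 is consistent with every test.

N3 stuck-at-0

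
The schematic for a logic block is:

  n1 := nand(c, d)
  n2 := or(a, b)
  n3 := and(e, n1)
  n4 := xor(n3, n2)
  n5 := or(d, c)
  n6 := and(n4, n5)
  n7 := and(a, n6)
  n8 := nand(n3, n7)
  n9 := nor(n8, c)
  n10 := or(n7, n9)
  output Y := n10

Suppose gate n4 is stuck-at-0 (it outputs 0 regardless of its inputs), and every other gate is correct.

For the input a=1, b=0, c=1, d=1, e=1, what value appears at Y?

Propagate with n4 forced: n1=0, n2=1, n3=0, n4=0 [stuck-at-0], n5=1, n6=0, n7=0, n8=1, n9=0, n10=0.
So Y = 0. (Without the fault it would be 1.)

0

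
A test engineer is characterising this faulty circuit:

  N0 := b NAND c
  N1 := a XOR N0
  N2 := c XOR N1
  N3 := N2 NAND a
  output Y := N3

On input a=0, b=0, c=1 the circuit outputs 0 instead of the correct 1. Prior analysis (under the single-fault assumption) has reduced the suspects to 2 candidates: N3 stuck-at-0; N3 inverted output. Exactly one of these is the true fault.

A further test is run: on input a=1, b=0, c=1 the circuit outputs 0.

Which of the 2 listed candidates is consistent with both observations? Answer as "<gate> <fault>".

N3 stuck-at-0

Evaluate each candidate on input a=1, b=0, c=1:
  N3 stuck-at-0: N0=1, N1=0, N2=1, N3=0 [stuck-at-0] → 0 — matches
  N3 inverted output: N0=1, N1=0, N2=1, N3=1 [inverted output] → 1 — eliminated
Only N3 stuck-at-0 reproduces the observed 0.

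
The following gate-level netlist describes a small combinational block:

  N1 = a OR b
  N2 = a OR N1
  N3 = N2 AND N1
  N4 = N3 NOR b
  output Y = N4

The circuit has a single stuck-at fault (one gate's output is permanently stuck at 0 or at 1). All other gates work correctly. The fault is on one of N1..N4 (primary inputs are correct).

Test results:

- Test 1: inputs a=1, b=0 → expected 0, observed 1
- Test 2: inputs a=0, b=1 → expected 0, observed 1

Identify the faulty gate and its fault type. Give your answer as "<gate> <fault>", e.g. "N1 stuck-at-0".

N4 stuck-at-1

Fault-free values for test 1 (a=1, b=0): N1=1, N2=1, N3=1, N4=0, giving Y=0. Observed 1.
Test 1: faults giving observed 1 are {N1 stuck-at-0, N2 stuck-at-0, N3 stuck-at-0, N4 stuck-at-1}.
Test 2 (a=0, b=1): fault-free N1=1, N2=1, N3=1, N4=0 → 0; observed 1. Eliminates N1 stuck-at-0, N2 stuck-at-0, N3 stuck-at-0.
Only N4 stuck-at-1 is consistent with every test.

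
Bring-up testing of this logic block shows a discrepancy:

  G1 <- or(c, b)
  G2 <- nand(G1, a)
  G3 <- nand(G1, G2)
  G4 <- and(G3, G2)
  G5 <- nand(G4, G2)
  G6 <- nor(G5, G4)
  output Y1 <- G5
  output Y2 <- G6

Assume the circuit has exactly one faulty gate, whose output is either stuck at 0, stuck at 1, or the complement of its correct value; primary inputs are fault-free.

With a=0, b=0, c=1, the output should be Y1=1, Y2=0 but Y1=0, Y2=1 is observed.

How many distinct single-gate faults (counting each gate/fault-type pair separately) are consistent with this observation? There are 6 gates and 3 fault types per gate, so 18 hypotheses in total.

Fault-free: G1=1, G2=1, G3=0, G4=0, G5=1, G6=0 → Y1=1, Y2=0. Observed Y1=0, Y2=1.
  G1: none of the 3 fault types match ✗
  G2: none of the 3 fault types match ✗
  G3: none of the 3 fault types match ✗
  G4: none of the 3 fault types match ✗
  G5: stuck-at-0, inverted output ✓; others ✗
  G6: none of the 3 fault types match ✗
Consistent faults: {G5 stuck-at-0, G5 inverted output} — 2 in all.

2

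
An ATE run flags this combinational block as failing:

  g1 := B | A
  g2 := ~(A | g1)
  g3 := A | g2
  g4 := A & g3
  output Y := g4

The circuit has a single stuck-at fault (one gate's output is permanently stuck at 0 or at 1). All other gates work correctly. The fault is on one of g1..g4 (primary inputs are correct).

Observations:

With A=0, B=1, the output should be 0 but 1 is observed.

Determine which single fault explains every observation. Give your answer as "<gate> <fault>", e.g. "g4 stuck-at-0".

Fault-free values for test 1 (A=0, B=1): g1=1, g2=0, g3=0, g4=0, giving Y=0. Observed 1.
Test 1: faults giving observed 1 are {g4 stuck-at-1}.
Only g4 stuck-at-1 is consistent with every test.

g4 stuck-at-1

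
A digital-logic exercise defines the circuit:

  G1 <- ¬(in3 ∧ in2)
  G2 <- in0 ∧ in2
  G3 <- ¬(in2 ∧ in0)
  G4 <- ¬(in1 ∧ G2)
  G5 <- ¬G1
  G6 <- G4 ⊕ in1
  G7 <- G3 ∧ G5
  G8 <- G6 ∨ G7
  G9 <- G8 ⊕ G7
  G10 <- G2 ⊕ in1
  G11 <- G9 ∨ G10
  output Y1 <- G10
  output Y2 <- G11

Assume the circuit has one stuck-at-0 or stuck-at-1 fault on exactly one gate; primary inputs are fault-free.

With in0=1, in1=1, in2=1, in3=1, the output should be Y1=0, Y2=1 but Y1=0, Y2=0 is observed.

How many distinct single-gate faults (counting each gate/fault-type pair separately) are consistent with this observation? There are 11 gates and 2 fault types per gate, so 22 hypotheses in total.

7

Fault-free: G1=0, G2=1, G3=0, G4=0, G5=1, G6=1, G7=0, G8=1, G9=1, G10=0, G11=1 → Y1=0, Y2=1. Observed Y1=0, Y2=0.
  G1: none of the 2 fault types match ✗
  G2: none of the 2 fault types match ✗
  G3: stuck-at-1 ✓; others ✗
  G4: stuck-at-1 ✓; others ✗
  G5: none of the 2 fault types match ✗
  G6: stuck-at-0 ✓; others ✗
  G7: stuck-at-1 ✓; others ✗
  G8: stuck-at-0 ✓; others ✗
  G9: stuck-at-0 ✓; others ✗
  G10: none of the 2 fault types match ✗
  G11: stuck-at-0 ✓; others ✗
Consistent faults: {G3 stuck-at-1, G4 stuck-at-1, G6 stuck-at-0, G7 stuck-at-1, G8 stuck-at-0, G9 stuck-at-0, G11 stuck-at-0} — 7 in all.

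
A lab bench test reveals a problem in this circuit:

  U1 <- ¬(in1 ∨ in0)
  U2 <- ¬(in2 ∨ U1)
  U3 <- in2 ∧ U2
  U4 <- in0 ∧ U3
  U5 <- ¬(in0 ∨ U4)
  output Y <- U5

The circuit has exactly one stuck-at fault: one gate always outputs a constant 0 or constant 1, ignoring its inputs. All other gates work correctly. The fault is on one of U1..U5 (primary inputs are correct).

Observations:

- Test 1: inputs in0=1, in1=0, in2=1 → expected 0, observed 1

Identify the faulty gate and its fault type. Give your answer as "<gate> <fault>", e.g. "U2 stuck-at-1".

U5 stuck-at-1

Fault-free values for test 1 (in0=1, in1=0, in2=1): U1=0, U2=0, U3=0, U4=0, U5=0, giving Y=0. Observed 1.
Test 1: faults giving observed 1 are {U5 stuck-at-1}.
Only U5 stuck-at-1 is consistent with every test.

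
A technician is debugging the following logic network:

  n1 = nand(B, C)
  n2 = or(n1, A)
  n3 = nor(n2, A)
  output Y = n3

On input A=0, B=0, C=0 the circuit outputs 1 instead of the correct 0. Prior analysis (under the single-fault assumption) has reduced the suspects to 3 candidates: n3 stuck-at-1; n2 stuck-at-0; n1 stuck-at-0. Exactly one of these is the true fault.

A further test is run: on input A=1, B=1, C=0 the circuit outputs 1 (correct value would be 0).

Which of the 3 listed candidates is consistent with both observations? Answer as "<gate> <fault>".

Evaluate each candidate on input A=1, B=1, C=0:
  n3 stuck-at-1: n1=1, n2=1, n3=1 [stuck-at-1] → 1 — matches
  n2 stuck-at-0: n1=1, n2=0 [stuck-at-0], n3=0 → 0 — eliminated
  n1 stuck-at-0: n1=0 [stuck-at-0], n2=1, n3=0 → 0 — eliminated
Only n3 stuck-at-1 reproduces the observed 1.

n3 stuck-at-1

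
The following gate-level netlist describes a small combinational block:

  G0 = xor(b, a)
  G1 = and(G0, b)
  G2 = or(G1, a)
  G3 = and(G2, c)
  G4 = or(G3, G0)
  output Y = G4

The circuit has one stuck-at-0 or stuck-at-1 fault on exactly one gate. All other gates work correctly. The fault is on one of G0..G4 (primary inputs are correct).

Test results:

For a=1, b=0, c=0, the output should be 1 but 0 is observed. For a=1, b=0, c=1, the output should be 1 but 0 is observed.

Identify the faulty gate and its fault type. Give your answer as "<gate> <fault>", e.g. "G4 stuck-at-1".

G4 stuck-at-0

Fault-free values for test 1 (a=1, b=0, c=0): G0=1, G1=0, G2=1, G3=0, G4=1, giving Y=1. Observed 0.
Test 1: faults giving observed 0 are {G0 stuck-at-0, G4 stuck-at-0}.
Test 2 (a=1, b=0, c=1): fault-free G0=1, G1=0, G2=1, G3=1, G4=1 → 1; observed 0. Eliminates G0 stuck-at-0.
Only G4 stuck-at-0 is consistent with every test.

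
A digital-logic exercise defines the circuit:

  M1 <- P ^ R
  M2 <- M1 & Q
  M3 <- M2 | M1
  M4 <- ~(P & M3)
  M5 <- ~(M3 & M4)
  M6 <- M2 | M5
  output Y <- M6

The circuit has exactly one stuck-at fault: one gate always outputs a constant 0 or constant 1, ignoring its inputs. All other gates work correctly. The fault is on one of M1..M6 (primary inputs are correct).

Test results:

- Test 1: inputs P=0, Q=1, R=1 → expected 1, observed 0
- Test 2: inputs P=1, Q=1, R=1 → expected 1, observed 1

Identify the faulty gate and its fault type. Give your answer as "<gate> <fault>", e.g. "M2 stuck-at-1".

Fault-free values for test 1 (P=0, Q=1, R=1): M1=1, M2=1, M3=1, M4=1, M5=0, M6=1, giving Y=1. Observed 0.
Test 1: faults giving observed 0 are {M2 stuck-at-0, M6 stuck-at-0}.
Test 2 (P=1, Q=1, R=1): fault-free M1=0, M2=0, M3=0, M4=1, M5=1, M6=1 → 1; observed 1. Eliminates M6 stuck-at-0.
Only M2 stuck-at-0 is consistent with every test.

M2 stuck-at-0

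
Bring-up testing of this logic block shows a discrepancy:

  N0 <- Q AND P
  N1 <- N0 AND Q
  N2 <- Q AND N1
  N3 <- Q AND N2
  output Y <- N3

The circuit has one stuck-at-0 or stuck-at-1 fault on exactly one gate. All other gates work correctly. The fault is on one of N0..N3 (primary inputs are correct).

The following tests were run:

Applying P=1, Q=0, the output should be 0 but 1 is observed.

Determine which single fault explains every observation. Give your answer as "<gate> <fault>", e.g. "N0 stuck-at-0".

Fault-free values for test 1 (P=1, Q=0): N0=0, N1=0, N2=0, N3=0, giving Y=0. Observed 1.
Test 1: faults giving observed 1 are {N3 stuck-at-1}.
Only N3 stuck-at-1 is consistent with every test.

N3 stuck-at-1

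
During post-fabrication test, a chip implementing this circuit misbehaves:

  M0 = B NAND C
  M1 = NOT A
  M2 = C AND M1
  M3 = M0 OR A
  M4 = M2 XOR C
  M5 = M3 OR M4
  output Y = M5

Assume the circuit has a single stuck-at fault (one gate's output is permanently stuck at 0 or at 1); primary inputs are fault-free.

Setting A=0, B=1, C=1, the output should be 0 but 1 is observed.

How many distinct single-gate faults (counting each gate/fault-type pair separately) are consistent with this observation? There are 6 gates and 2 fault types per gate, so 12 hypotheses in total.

Fault-free: M0=0, M1=1, M2=1, M3=0, M4=0, M5=0 → 0. Observed 1.
  M0 stuck-at-0: output 0 ✗
  M0 stuck-at-1: output 1 ✓
  M1 stuck-at-0: output 1 ✓
  M1 stuck-at-1: output 0 ✗
  M2 stuck-at-0: output 1 ✓
  M2 stuck-at-1: output 0 ✗
  M3 stuck-at-0: output 0 ✗
  M3 stuck-at-1: output 1 ✓
  M4 stuck-at-0: output 0 ✗
  M4 stuck-at-1: output 1 ✓
  M5 stuck-at-0: output 0 ✗
  M5 stuck-at-1: output 1 ✓
Consistent faults: {M0 stuck-at-1, M1 stuck-at-0, M2 stuck-at-0, M3 stuck-at-1, M4 stuck-at-1, M5 stuck-at-1} — 6 in all.

6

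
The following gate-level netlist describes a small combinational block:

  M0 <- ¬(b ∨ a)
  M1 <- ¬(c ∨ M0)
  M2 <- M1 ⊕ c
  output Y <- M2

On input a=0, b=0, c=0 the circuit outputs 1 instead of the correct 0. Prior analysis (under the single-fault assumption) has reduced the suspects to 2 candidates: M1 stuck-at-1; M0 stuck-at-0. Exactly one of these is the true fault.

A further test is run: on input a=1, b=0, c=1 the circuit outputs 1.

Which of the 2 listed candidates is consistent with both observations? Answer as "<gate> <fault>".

M0 stuck-at-0

Evaluate each candidate on input a=1, b=0, c=1:
  M1 stuck-at-1: M0=0, M1=1 [stuck-at-1], M2=0 → 0 — eliminated
  M0 stuck-at-0: M0=0 [stuck-at-0], M1=0, M2=1 → 1 — matches
Only M0 stuck-at-0 reproduces the observed 1.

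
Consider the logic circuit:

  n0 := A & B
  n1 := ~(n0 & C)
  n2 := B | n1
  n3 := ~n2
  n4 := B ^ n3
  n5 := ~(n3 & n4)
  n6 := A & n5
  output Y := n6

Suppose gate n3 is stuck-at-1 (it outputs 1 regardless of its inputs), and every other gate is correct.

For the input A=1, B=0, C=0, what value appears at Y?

0

Propagate with n3 forced: n0=0, n1=1, n2=1, n3=1 [stuck-at-1], n4=1, n5=0, n6=0.
So Y = 0. (Without the fault it would be 1.)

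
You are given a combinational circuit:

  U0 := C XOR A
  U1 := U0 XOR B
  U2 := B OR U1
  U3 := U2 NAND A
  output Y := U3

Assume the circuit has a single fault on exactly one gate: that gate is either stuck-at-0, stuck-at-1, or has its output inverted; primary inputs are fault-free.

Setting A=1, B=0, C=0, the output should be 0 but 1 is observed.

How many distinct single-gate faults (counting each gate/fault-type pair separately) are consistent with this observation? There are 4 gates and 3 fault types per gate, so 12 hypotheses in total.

Fault-free: U0=1, U1=1, U2=1, U3=0 → 0. Observed 1.
  U0 stuck-at-0: output 1 ✓
  U0 stuck-at-1: output 0 ✗
  U0 inverted output: output 1 ✓
  U1 stuck-at-0: output 1 ✓
  U1 stuck-at-1: output 0 ✗
  U1 inverted output: output 1 ✓
  U2 stuck-at-0: output 1 ✓
  U2 stuck-at-1: output 0 ✗
  U2 inverted output: output 1 ✓
  U3 stuck-at-0: output 0 ✗
  U3 stuck-at-1: output 1 ✓
  U3 inverted output: output 1 ✓
Consistent faults: {U0 stuck-at-0, U0 inverted output, U1 stuck-at-0, U1 inverted output, U2 stuck-at-0, U2 inverted output, U3 stuck-at-1, U3 inverted output} — 8 in all.

8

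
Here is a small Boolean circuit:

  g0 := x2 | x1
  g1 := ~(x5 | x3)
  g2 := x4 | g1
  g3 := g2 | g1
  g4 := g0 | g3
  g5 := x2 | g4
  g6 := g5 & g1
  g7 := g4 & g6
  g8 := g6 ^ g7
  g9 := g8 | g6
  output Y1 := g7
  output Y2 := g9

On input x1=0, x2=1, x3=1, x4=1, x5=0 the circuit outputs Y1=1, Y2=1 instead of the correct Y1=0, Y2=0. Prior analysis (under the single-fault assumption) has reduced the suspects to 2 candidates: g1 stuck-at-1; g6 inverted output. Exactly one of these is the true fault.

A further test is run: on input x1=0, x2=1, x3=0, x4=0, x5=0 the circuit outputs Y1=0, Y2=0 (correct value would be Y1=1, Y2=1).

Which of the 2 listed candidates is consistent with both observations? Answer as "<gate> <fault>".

g6 inverted output

Evaluate each candidate on input x1=0, x2=1, x3=0, x4=0, x5=0:
  g1 stuck-at-1: g0=1, g1=1 [stuck-at-1], g2=1, g3=1, g4=1, g5=1, g6=1, g7=1, g8=0, g9=1 → Y1=1, Y2=1 — eliminated
  g6 inverted output: g0=1, g1=1, g2=1, g3=1, g4=1, g5=1, g6=0 [inverted output], g7=0, g8=0, g9=0 → Y1=0, Y2=0 — matches
Only g6 inverted output reproduces the observed Y1=0, Y2=0.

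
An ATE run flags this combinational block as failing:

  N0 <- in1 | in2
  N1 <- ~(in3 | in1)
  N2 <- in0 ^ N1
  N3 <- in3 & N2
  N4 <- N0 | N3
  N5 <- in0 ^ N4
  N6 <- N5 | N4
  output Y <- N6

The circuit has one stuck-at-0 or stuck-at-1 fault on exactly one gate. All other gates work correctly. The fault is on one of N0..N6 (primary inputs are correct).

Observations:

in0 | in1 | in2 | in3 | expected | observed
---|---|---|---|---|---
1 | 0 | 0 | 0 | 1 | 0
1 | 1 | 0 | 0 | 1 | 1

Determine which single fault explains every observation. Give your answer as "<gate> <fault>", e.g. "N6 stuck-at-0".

N5 stuck-at-0

Fault-free values for test 1 (in0=1, in1=0, in2=0, in3=0): N0=0, N1=1, N2=0, N3=0, N4=0, N5=1, N6=1, giving Y=1. Observed 0.
Test 1: faults giving observed 0 are {N5 stuck-at-0, N6 stuck-at-0}.
Test 2 (in0=1, in1=1, in2=0, in3=0): fault-free N0=1, N1=0, N2=1, N3=0, N4=1, N5=0, N6=1 → 1; observed 1. Eliminates N6 stuck-at-0.
Only N5 stuck-at-0 is consistent with every test.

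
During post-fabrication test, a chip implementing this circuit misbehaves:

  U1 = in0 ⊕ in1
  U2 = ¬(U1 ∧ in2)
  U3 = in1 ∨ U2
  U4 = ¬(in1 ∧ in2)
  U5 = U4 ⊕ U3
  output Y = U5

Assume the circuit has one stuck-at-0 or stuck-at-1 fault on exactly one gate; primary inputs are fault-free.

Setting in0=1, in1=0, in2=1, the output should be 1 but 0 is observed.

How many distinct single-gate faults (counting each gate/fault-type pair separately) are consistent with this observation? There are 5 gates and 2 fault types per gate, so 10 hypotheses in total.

Fault-free: U1=1, U2=0, U3=0, U4=1, U5=1 → 1. Observed 0.
  U1 stuck-at-0: output 0 ✓
  U1 stuck-at-1: output 1 ✗
  U2 stuck-at-0: output 1 ✗
  U2 stuck-at-1: output 0 ✓
  U3 stuck-at-0: output 1 ✗
  U3 stuck-at-1: output 0 ✓
  U4 stuck-at-0: output 0 ✓
  U4 stuck-at-1: output 1 ✗
  U5 stuck-at-0: output 0 ✓
  U5 stuck-at-1: output 1 ✗
Consistent faults: {U1 stuck-at-0, U2 stuck-at-1, U3 stuck-at-1, U4 stuck-at-0, U5 stuck-at-0} — 5 in all.

5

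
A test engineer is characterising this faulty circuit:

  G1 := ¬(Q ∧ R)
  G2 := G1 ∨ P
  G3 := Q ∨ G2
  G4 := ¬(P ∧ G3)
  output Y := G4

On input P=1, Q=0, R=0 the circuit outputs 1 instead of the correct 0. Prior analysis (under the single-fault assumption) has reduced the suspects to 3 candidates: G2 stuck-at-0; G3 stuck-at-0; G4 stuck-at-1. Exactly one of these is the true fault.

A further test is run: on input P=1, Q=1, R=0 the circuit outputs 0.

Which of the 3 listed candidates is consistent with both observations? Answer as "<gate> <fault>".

G2 stuck-at-0

Evaluate each candidate on input P=1, Q=1, R=0:
  G2 stuck-at-0: G1=1, G2=0 [stuck-at-0], G3=1, G4=0 → 0 — matches
  G3 stuck-at-0: G1=1, G2=1, G3=0 [stuck-at-0], G4=1 → 1 — eliminated
  G4 stuck-at-1: G1=1, G2=1, G3=1, G4=1 [stuck-at-1] → 1 — eliminated
Only G2 stuck-at-0 reproduces the observed 0.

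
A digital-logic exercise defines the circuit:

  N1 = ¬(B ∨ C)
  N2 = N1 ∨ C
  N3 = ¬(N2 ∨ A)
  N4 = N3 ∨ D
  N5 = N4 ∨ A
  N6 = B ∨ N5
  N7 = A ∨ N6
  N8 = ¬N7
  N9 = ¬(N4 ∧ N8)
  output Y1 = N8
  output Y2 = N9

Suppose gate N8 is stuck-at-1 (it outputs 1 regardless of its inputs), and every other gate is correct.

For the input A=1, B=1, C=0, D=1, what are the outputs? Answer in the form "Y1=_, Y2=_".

Propagate with N8 forced: N1=0, N2=0, N3=0, N4=1, N5=1, N6=1, N7=1, N8=1 [stuck-at-1], N9=0.
So the outputs are Y1=1, Y2=0. (Without the fault they would be Y1=0, Y2=1.)

Y1=1, Y2=0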